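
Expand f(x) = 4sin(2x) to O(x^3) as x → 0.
8*x + O(x**3)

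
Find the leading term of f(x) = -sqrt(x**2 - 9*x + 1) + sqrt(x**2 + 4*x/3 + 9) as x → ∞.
31/6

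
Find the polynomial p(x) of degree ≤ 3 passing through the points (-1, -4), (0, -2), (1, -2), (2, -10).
-x**3 - x**2 + 2*x - 2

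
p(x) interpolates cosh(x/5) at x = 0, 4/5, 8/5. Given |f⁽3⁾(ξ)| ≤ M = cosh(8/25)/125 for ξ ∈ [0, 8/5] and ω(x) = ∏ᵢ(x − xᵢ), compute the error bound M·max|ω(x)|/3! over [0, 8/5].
64*sqrt(3)*cosh(8/25)/421875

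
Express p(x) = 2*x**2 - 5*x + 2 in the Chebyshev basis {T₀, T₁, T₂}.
(3)T₀ + (-5)T₁ + T₂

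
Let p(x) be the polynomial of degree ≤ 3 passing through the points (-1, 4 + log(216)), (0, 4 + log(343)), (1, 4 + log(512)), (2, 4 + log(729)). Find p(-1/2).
4 + log(147*2**(1/8)*3**(5/16)*7**(13/16)/4)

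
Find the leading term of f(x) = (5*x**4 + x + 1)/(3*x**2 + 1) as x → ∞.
5*x**2/3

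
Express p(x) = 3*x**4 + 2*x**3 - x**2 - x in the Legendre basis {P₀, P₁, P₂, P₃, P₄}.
(4/15)P₀ + (1/5)P₁ + (22/21)P₂ + (4/5)P₃ + (24/35)P₄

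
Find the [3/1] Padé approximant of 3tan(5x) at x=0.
125*x**3 + 15*x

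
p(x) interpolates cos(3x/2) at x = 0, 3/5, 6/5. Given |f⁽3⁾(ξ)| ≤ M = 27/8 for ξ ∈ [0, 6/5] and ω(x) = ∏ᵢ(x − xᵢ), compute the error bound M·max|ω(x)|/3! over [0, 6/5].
27*sqrt(3)/1000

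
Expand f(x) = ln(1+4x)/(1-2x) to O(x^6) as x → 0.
4*x + 64*x**3/3 - 64*x**4/3 + 2432*x**5/15 + O(x**6)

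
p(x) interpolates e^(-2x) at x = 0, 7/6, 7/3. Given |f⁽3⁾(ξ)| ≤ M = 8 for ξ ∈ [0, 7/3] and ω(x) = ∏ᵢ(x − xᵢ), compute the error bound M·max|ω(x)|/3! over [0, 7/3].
343*sqrt(3)/729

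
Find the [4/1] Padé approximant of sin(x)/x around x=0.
x**4/120 - x**2/6 + 1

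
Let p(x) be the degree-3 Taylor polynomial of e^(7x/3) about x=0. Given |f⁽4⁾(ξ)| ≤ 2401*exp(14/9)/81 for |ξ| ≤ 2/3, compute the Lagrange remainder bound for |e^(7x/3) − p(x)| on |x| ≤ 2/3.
4802*exp(14/9)/19683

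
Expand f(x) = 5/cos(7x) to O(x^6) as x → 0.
5 + 245*x**2/2 + 60025*x**4/24 + O(x**6)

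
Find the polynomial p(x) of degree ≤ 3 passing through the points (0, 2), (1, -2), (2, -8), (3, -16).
-x**2 - 3*x + 2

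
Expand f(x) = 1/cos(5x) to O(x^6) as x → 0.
1 + 25*x**2/2 + 3125*x**4/24 + O(x**6)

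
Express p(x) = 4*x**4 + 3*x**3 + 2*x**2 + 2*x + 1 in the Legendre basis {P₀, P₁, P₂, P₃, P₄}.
(37/15)P₀ + (19/5)P₁ + (76/21)P₂ + (6/5)P₃ + (32/35)P₄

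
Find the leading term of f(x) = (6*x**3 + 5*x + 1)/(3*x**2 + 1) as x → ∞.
2*x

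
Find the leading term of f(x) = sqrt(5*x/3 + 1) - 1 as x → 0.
5*x/6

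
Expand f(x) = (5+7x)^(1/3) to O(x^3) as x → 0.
5**(1/3) + 7*5**(1/3)*x/15 - 49*5**(1/3)*x**2/225 + O(x**3)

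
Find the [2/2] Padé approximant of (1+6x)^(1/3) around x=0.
(28*x**2/3 + 7*x + 1)/(10*x**2/3 + 5*x + 1)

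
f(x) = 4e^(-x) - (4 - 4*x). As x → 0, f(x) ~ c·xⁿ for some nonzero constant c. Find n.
2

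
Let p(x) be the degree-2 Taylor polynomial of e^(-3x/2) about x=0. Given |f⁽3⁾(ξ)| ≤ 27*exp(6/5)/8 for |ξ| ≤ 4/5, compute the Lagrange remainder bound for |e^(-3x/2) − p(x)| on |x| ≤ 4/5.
36*exp(6/5)/125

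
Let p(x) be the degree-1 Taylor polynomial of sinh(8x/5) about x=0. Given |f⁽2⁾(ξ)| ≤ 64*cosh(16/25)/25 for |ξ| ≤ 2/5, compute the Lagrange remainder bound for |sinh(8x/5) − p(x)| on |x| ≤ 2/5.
128*cosh(16/25)/625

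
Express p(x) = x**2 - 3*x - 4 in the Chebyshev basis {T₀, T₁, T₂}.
(-7/2)T₀ + (-3)T₁ + (1/2)T₂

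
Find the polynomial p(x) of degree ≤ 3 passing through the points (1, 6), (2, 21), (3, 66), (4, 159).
3*x**3 - 3*x**2 + 3*x + 3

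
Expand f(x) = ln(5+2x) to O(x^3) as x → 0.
log(5) + 2*x/5 - 2*x**2/25 + O(x**3)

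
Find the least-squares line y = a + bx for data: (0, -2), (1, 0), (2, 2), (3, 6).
a = -12/5, b = 13/5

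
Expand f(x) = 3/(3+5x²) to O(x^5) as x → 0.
1 - 5*x**2/3 + 25*x**4/9 + O(x**5)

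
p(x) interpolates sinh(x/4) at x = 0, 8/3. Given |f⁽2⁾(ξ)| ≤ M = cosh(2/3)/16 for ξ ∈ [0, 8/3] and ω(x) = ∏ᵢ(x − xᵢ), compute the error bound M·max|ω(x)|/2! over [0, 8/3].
cosh(2/3)/18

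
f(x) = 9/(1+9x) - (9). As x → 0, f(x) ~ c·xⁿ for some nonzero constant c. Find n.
1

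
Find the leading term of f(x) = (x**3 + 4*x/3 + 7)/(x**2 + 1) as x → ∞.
x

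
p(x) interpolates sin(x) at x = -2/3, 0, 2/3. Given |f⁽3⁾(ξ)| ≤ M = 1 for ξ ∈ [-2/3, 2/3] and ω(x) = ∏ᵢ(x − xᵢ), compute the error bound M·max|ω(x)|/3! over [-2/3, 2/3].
8*sqrt(3)/729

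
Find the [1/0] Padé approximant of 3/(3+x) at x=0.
1 - x/3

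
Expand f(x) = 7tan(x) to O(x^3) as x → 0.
7*x + O(x**3)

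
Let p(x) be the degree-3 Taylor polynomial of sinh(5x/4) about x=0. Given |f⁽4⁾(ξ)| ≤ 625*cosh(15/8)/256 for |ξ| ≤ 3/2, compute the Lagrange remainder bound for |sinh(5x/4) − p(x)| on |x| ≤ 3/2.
16875*cosh(15/8)/32768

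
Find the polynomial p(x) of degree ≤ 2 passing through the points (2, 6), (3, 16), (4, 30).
2*x**2 - 2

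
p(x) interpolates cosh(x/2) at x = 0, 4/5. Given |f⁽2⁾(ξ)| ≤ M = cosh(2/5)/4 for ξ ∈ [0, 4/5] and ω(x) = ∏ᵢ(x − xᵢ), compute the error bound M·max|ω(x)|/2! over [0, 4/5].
cosh(2/5)/50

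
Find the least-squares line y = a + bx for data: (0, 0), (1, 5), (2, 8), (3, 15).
a = -1/5, b = 24/5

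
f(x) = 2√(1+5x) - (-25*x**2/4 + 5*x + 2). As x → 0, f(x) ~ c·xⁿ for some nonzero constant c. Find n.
3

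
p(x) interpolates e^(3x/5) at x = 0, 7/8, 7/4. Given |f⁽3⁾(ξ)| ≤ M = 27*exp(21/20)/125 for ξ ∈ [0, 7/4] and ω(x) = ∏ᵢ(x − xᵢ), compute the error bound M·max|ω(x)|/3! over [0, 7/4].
343*sqrt(3)*exp(21/20)/64000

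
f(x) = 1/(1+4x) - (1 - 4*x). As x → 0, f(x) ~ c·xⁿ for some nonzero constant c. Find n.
2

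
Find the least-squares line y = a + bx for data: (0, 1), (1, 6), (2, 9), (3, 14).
a = 6/5, b = 21/5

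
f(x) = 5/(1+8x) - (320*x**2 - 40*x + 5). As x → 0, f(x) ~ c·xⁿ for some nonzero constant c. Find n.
3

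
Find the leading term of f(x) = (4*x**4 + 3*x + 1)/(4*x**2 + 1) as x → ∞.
x**2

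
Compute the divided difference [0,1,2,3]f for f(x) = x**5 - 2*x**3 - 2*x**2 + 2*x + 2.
23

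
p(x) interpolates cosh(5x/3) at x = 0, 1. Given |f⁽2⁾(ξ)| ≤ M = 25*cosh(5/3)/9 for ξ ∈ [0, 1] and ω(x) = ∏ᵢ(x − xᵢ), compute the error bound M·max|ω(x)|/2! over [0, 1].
25*cosh(5/3)/72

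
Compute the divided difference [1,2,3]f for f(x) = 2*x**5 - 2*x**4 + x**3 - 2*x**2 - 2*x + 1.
134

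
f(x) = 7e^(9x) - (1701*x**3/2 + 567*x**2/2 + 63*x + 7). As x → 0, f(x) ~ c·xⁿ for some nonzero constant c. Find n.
4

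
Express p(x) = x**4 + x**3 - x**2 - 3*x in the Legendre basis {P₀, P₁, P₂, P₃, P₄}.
(-2/15)P₀ + (-12/5)P₁ + (-2/21)P₂ + (2/5)P₃ + (8/35)P₄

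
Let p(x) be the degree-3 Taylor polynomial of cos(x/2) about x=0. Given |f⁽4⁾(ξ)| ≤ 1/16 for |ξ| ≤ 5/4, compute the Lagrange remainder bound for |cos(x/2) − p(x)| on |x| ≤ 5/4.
625/98304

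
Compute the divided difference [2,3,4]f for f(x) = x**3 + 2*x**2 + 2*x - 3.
11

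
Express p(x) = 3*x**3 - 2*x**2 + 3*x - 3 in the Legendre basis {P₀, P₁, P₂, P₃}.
(-11/3)P₀ + (24/5)P₁ + (-4/3)P₂ + (6/5)P₃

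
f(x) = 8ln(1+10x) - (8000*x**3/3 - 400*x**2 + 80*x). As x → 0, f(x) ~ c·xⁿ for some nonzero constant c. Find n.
4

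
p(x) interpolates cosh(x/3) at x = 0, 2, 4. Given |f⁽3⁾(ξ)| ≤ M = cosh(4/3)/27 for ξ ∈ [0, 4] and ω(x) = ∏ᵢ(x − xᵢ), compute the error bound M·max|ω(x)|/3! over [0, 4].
8*sqrt(3)*cosh(4/3)/729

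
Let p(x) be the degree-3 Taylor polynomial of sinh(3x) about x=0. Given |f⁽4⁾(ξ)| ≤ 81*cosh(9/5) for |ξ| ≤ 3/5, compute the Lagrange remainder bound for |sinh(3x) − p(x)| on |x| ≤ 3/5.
2187*cosh(9/5)/5000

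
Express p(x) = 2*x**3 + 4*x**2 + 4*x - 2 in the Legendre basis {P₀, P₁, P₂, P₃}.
(-2/3)P₀ + (26/5)P₁ + (8/3)P₂ + (4/5)P₃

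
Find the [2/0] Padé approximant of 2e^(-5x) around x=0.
25*x**2 - 10*x + 2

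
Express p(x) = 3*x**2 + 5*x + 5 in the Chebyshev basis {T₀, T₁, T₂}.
(13/2)T₀ + (5)T₁ + (3/2)T₂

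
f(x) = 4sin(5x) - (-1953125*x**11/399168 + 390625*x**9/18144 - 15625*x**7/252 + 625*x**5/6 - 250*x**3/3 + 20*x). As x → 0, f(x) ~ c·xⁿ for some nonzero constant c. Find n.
13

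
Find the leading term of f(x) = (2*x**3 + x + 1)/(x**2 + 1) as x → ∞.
2*x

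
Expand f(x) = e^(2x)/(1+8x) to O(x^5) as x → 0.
1 - 6*x + 50*x**2 - 1196*x**3/3 + 3190*x**4 + O(x**5)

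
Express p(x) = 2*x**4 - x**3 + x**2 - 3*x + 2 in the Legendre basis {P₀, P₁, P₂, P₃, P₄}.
(41/15)P₀ + (-18/5)P₁ + (38/21)P₂ + (-2/5)P₃ + (16/35)P₄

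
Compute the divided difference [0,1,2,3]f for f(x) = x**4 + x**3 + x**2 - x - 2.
7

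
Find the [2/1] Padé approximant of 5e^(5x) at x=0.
(125*x**2/6 + 50*x/3 + 5)/(1 - 5*x/3)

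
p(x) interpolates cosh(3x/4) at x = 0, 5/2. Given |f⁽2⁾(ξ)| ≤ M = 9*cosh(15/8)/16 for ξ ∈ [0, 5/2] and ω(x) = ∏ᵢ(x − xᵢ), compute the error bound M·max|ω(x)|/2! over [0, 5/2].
225*cosh(15/8)/512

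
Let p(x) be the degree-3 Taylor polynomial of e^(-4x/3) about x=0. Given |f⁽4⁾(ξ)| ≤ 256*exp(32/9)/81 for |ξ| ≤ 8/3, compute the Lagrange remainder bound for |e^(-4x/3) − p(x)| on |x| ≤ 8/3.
131072*exp(32/9)/19683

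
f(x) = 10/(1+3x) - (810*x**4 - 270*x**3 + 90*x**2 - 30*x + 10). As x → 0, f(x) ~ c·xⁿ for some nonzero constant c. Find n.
5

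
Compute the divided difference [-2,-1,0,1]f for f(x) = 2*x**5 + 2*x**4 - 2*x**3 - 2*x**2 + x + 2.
4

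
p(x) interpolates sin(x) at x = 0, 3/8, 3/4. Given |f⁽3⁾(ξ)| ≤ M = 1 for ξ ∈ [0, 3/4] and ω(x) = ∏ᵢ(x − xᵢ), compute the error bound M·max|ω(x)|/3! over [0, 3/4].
sqrt(3)/512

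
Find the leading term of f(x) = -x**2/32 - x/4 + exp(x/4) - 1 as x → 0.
x**3/384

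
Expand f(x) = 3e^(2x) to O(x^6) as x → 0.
3 + 6*x + 6*x**2 + 4*x**3 + 2*x**4 + 4*x**5/5 + O(x**6)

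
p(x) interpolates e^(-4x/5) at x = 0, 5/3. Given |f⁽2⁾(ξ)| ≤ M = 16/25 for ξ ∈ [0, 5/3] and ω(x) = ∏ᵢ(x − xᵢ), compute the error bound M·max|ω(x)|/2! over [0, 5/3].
2/9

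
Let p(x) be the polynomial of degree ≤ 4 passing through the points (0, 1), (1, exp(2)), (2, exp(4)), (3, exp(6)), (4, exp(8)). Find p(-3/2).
-385*exp(6)/32 - 693*exp(2)/32 + 1155/128 + 1485*exp(4)/64 + 315*exp(8)/128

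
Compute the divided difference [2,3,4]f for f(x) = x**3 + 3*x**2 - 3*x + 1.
12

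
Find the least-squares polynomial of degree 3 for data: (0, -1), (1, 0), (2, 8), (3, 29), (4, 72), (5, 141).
-121/126 + (-35/108)x + (25/252)x² + (61/54)x³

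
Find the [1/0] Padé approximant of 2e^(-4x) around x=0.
2 - 8*x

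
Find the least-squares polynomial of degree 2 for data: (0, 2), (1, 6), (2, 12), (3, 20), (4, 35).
17/7 + (8/7)x + (12/7)x²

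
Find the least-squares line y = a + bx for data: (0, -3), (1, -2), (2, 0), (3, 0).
a = -29/10, b = 11/10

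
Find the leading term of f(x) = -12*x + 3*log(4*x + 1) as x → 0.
-24*x**2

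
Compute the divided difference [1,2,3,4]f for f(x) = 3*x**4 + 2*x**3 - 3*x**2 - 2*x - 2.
32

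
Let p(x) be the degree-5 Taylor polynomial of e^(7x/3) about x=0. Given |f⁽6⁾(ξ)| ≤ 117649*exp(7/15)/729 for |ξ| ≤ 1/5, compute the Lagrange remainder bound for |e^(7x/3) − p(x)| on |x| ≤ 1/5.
117649*exp(7/15)/8201250000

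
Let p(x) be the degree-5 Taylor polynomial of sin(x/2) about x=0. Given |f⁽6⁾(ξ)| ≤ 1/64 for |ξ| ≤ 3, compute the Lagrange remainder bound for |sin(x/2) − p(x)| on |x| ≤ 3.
81/5120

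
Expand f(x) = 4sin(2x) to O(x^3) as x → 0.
8*x + O(x**3)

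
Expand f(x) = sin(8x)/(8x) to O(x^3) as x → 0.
1 - 32*x**2/3 + O(x**3)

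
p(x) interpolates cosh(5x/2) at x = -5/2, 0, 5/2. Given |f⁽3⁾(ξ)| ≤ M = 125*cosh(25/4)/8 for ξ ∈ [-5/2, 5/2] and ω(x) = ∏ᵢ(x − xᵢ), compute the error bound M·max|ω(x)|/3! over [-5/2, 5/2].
15625*sqrt(3)*cosh(25/4)/1728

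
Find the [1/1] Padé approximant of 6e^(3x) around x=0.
(9*x + 6)/(1 - 3*x/2)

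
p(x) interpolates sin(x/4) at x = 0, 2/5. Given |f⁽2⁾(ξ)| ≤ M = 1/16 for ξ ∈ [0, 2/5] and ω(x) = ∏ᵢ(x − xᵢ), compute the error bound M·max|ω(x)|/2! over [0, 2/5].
1/800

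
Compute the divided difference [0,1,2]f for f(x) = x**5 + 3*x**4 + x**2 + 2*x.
37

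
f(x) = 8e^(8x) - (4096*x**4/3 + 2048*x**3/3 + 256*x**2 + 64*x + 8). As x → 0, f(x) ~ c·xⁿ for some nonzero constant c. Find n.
5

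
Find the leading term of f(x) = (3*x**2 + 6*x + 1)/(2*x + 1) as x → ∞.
3*x/2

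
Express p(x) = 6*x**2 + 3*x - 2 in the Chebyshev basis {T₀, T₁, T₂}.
T₀ + (3)T₁ + (3)T₂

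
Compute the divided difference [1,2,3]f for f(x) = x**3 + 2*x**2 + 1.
8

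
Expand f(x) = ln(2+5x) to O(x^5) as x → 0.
log(2) + 5*x/2 - 25*x**2/8 + 125*x**3/24 - 625*x**4/64 + O(x**5)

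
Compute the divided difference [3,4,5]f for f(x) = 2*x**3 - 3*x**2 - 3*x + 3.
21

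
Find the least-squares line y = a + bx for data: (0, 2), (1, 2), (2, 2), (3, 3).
a = 9/5, b = 3/10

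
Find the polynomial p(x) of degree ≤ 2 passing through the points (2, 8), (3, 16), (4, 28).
2*x**2 - 2*x + 4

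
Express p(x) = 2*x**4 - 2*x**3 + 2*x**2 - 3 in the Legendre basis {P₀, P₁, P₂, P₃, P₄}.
(-29/15)P₀ + (-6/5)P₁ + (52/21)P₂ + (-4/5)P₃ + (16/35)P₄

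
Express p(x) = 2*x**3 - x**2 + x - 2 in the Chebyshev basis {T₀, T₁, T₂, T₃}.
(-5/2)T₀ + (5/2)T₁ + (-1/2)T₂ + (1/2)T₃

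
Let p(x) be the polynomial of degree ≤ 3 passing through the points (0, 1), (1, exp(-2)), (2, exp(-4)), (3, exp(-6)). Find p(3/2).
(-exp(6) - 1 + 9*exp(2) + 9*exp(4))*exp(-6)/16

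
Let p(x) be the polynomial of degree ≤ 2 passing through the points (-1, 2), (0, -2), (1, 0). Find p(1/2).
-7/4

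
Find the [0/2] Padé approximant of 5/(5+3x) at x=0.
1/(3*x/5 + 1)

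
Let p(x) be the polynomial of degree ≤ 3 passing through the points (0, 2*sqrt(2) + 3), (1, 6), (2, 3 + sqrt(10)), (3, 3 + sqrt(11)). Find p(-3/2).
-519/16 - 35*sqrt(11)/16 + 105*sqrt(2)/8 + 135*sqrt(10)/16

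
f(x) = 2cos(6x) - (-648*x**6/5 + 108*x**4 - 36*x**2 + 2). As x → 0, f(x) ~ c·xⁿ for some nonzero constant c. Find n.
8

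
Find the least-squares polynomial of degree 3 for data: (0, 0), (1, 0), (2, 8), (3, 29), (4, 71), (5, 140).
-1/18 + (-881/756)x + (41/126)x² + (119/108)x³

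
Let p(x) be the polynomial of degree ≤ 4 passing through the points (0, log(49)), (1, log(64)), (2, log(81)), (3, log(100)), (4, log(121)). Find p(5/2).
log(9*11**(59/64)*3**(13/16)*5**(15/16)*7**(3/64)/11)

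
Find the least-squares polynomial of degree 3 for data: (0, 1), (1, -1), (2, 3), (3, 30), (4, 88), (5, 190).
151/126 + (-2395/756)x + (-433/252)x² + (107/54)x³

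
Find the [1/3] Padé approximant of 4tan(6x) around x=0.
24*x/(1 - 12*x**2)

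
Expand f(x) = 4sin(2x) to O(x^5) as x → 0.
8*x - 16*x**3/3 + O(x**5)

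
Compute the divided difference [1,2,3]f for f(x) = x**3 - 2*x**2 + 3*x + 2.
4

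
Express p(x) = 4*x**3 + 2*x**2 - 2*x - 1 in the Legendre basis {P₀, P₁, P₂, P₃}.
(-1/3)P₀ + (2/5)P₁ + (4/3)P₂ + (8/5)P₃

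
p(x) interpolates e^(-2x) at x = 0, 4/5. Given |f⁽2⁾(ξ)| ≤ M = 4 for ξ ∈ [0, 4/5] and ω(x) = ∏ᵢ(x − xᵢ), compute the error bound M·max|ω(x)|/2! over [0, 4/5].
8/25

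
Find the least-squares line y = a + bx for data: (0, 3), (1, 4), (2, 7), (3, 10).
a = 12/5, b = 12/5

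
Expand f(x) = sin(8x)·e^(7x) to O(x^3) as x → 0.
8*x + 56*x**2 + O(x**3)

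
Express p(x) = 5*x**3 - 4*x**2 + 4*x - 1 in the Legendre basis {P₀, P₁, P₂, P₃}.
(-7/3)P₀ + (7)P₁ + (-8/3)P₂ + (2)P₃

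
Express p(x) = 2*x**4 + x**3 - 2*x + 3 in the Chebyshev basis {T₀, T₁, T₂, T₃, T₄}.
(15/4)T₀ + (-5/4)T₁ + T₂ + (1/4)T₃ + (1/4)T₄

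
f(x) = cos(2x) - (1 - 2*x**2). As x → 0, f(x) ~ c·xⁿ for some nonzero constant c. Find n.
4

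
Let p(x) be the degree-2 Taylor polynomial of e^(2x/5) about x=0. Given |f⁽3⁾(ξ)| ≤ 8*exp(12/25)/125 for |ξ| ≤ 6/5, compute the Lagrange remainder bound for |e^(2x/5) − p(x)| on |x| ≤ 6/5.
288*exp(12/25)/15625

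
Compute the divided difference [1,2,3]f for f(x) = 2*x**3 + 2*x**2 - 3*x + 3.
14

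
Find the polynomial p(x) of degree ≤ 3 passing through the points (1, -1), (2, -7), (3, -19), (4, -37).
-3*x**2 + 3*x - 1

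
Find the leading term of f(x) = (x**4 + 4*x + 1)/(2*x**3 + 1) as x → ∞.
x/2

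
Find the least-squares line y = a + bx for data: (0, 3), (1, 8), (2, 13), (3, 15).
a = 18/5, b = 41/10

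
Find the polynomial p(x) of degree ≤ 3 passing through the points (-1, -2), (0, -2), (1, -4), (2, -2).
x**3 - x**2 - 2*x - 2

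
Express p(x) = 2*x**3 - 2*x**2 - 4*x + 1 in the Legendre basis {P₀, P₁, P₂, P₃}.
(1/3)P₀ + (-14/5)P₁ + (-4/3)P₂ + (4/5)P₃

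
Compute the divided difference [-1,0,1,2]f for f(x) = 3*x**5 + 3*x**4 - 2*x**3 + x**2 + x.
19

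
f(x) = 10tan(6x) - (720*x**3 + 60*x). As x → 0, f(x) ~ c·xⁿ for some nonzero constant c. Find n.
5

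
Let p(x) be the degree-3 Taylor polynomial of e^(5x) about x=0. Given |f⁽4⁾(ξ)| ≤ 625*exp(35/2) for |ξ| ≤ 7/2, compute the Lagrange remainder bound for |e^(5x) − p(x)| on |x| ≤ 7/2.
1500625*exp(35/2)/384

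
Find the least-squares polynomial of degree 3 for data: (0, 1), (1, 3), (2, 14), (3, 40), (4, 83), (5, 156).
17/21 + (44/63)x + (11/12)x² + (37/36)x³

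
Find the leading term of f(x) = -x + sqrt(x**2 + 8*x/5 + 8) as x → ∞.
4/5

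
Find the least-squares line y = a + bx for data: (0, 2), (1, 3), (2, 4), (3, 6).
a = 9/5, b = 13/10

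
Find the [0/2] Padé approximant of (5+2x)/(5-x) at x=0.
1/(6*x**2/25 - 3*x/5 + 1)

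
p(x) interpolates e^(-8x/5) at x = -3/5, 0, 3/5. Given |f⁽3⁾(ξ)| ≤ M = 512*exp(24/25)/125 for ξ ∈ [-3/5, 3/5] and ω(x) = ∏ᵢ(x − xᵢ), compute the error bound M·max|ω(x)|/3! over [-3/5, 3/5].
512*sqrt(3)*exp(24/25)/15625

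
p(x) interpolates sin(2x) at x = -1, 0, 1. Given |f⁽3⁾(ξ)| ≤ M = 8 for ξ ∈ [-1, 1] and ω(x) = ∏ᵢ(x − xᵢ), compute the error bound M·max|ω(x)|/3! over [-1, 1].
8*sqrt(3)/27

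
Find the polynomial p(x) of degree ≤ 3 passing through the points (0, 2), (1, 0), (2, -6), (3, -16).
2 - 2*x**2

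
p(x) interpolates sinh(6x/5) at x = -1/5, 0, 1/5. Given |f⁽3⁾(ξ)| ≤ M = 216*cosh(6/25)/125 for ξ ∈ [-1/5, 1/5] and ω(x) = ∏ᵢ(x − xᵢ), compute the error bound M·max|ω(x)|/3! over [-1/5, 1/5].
8*sqrt(3)*cosh(6/25)/15625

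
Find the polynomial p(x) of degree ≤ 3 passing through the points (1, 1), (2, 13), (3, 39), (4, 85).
x**3 + x**2 + 2*x - 3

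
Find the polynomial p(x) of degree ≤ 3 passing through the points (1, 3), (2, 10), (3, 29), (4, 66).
x**3 + 2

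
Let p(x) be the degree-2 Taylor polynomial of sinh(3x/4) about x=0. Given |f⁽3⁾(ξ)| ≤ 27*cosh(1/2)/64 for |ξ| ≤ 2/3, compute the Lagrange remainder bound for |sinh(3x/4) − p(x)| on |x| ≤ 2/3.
cosh(1/2)/48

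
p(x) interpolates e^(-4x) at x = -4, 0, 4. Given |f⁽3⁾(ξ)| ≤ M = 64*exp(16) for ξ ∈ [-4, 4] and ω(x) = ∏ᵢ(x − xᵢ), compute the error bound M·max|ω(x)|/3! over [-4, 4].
4096*sqrt(3)*exp(16)/27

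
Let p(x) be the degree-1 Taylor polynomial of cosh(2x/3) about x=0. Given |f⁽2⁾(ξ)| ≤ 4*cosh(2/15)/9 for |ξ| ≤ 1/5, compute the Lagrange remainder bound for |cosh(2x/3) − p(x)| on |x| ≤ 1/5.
2*cosh(2/15)/225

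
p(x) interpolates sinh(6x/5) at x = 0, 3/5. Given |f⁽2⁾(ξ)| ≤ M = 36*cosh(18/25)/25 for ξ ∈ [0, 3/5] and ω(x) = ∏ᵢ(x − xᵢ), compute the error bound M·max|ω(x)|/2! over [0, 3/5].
81*cosh(18/25)/1250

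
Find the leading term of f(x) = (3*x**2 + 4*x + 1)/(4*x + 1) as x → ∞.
3*x/4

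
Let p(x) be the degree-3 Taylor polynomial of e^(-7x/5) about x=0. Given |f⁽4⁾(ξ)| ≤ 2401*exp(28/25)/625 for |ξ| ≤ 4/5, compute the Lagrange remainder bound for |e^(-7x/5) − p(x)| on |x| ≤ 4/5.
76832*exp(28/25)/1171875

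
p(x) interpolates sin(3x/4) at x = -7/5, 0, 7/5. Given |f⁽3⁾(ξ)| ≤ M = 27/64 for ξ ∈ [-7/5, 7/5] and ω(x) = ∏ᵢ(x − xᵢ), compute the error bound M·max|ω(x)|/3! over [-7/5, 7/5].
343*sqrt(3)/8000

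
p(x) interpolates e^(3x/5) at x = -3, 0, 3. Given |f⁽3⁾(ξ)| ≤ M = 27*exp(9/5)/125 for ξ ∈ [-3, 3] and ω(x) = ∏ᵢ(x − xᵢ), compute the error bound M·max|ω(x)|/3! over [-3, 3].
27*sqrt(3)*exp(9/5)/125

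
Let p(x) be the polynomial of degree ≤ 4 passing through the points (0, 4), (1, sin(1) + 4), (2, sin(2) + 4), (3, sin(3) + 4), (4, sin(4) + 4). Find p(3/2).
-5*sin(3)/32 + 3*sin(4)/128 + 15*sin(1)/32 + 45*sin(2)/64 + 4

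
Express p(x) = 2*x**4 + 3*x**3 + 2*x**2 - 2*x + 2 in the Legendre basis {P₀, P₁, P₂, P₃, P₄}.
(46/15)P₀ + (-1/5)P₁ + (52/21)P₂ + (6/5)P₃ + (16/35)P₄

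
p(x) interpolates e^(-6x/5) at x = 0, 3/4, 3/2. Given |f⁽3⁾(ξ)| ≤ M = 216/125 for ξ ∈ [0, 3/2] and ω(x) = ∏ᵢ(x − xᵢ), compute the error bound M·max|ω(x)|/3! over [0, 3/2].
27*sqrt(3)/1000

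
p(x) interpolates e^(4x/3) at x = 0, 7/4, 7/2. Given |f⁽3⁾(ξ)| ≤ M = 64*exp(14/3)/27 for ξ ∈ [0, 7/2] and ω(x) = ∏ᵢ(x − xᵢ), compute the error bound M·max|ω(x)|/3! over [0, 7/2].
343*sqrt(3)*exp(14/3)/729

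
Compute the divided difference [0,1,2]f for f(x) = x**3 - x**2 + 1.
2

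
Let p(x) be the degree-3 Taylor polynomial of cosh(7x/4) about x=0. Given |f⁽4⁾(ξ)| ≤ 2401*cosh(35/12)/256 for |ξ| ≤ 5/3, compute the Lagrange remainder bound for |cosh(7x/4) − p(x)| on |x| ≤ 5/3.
1500625*cosh(35/12)/497664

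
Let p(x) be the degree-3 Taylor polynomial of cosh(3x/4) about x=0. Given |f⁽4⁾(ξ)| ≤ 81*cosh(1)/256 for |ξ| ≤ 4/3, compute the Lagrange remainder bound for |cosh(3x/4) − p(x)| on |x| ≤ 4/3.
cosh(1)/24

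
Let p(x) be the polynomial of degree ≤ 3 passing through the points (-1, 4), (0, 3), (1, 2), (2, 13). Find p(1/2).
7/4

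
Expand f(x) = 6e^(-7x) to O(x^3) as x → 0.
6 - 42*x + 147*x**2 + O(x**3)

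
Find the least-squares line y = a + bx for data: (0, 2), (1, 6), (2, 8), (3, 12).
a = 11/5, b = 16/5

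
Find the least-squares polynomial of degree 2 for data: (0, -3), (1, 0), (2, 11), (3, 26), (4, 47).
-23/7 + (41/35)x + (20/7)x²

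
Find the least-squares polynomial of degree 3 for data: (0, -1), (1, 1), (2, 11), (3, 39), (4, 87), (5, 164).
-19/21 + (-155/126)x + (143/84)x² + (37/36)x³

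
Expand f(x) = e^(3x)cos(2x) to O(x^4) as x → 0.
1 + 3*x + 5*x**2/2 - 3*x**3/2 + O(x**4)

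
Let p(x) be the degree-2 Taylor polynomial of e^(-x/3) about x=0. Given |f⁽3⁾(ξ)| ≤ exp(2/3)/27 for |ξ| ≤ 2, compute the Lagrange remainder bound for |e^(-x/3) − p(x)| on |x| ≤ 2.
4*exp(2/3)/81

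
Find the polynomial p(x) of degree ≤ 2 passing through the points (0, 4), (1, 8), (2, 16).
2*x**2 + 2*x + 4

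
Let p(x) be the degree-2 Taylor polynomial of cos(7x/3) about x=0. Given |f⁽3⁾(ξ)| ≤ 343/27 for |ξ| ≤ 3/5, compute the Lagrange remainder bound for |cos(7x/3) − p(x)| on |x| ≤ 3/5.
343/750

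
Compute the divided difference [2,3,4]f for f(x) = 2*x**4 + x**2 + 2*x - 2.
111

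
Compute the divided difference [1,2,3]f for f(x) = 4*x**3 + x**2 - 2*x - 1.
25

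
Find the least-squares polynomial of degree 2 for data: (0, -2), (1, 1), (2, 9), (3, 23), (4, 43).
-66/35 + (-8/35)x + (20/7)x²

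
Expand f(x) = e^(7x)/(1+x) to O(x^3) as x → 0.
1 + 6*x + 37*x**2/2 + O(x**3)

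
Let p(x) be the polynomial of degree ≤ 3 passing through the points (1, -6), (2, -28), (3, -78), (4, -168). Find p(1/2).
-7/4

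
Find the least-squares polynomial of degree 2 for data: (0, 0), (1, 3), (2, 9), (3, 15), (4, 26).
3/35 + (64/35)x + (8/7)x²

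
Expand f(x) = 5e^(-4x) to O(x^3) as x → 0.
5 - 20*x + 40*x**2 + O(x**3)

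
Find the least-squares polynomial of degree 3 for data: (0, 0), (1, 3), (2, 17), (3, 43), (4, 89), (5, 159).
-19/126 + (589/756)x + (263/126)x² + (89/108)x³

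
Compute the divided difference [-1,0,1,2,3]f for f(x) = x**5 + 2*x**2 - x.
5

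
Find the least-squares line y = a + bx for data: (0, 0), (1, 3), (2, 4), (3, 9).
a = -1/5, b = 14/5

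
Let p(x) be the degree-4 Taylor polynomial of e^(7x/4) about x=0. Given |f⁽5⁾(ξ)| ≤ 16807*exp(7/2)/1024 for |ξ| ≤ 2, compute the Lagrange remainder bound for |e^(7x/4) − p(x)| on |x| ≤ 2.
16807*exp(7/2)/3840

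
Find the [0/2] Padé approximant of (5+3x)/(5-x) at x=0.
1/(12*x**2/25 - 4*x/5 + 1)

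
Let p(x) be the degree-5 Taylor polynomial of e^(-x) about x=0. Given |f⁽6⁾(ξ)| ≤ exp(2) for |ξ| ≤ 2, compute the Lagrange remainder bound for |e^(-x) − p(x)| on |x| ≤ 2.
4*exp(2)/45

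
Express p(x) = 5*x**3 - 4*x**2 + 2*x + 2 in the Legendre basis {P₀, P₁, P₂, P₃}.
(2/3)P₀ + (5)P₁ + (-8/3)P₂ + (2)P₃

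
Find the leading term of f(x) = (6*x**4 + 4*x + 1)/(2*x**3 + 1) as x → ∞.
3*x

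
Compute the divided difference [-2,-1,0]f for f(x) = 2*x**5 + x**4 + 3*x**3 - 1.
-32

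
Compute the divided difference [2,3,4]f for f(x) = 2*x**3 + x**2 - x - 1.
19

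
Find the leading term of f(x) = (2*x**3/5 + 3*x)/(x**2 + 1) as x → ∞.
2*x/5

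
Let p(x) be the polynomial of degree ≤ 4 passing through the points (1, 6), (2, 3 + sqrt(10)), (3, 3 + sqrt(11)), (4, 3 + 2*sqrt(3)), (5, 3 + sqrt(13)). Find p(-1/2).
-693*sqrt(10)/32 - 385*sqrt(3)/16 + 315*sqrt(13)/128 + 3849/128 + 1485*sqrt(11)/64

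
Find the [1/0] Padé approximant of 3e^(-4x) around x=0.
3 - 12*x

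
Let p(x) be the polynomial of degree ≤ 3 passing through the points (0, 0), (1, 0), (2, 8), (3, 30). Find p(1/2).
-5/8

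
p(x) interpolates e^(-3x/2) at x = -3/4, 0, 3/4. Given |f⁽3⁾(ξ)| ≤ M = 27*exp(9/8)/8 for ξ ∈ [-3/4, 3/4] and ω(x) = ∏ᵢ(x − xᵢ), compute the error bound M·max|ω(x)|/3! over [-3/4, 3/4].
27*sqrt(3)*exp(9/8)/512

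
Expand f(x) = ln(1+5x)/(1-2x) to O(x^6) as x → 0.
5*x - 5*x**2/2 + 110*x**3/3 - 995*x**4/12 + 2755*x**5/6 + O(x**6)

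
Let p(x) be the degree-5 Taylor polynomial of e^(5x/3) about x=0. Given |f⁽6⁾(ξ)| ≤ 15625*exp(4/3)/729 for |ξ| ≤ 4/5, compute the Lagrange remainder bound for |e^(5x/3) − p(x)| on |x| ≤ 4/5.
256*exp(4/3)/32805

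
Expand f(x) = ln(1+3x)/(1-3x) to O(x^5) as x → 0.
3*x + 9*x**2/2 + 45*x**3/2 + 189*x**4/4 + O(x**5)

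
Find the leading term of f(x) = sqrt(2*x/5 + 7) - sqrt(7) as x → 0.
sqrt(7)*x/35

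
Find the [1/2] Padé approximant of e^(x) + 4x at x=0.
(103*x/21 + 1)/(-x**2/42 - 2*x/21 + 1)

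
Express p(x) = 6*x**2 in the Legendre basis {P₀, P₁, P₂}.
(2)P₀ + (4)P₂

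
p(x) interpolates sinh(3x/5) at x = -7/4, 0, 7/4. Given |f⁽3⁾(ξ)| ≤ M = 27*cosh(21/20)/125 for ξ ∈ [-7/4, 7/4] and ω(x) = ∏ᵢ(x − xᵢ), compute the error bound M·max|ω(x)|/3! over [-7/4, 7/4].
343*sqrt(3)*cosh(21/20)/8000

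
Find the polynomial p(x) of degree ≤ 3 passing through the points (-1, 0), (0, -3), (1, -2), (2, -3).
-x**3 + 2*x**2 - 3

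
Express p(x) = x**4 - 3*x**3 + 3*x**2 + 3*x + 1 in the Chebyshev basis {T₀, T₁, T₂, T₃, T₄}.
(23/8)T₀ + (3/4)T₁ + (2)T₂ + (-3/4)T₃ + (1/8)T₄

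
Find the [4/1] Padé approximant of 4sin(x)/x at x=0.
x**4/30 - 2*x**2/3 + 4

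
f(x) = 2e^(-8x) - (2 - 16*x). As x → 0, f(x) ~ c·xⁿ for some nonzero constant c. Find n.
2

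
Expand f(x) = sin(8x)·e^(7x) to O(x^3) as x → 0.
8*x + 56*x**2 + O(x**3)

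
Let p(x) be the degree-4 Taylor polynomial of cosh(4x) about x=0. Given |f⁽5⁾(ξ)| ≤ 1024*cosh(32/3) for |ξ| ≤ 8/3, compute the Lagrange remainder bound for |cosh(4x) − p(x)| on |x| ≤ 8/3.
4194304*cosh(32/3)/3645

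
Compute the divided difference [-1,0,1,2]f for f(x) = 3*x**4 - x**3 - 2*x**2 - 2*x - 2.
5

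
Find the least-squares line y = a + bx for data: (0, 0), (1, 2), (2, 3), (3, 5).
a = 1/10, b = 8/5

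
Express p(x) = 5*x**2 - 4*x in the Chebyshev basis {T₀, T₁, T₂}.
(5/2)T₀ + (-4)T₁ + (5/2)T₂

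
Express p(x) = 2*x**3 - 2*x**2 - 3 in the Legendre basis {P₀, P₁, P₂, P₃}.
(-11/3)P₀ + (6/5)P₁ + (-4/3)P₂ + (4/5)P₃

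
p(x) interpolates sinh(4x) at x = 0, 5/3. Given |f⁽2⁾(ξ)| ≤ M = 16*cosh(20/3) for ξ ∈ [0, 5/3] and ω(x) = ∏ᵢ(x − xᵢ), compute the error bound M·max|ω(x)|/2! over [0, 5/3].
50*cosh(20/3)/9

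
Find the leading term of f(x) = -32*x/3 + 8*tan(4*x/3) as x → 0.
512*x**3/81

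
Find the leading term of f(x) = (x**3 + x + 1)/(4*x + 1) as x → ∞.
x**2/4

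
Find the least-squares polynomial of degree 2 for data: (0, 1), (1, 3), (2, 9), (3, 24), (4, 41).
34/35 + (-73/70)x + (39/14)x²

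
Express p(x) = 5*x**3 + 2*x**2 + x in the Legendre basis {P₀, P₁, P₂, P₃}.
(2/3)P₀ + (4)P₁ + (4/3)P₂ + (2)P₃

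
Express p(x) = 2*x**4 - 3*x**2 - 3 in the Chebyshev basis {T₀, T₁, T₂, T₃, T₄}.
(-15/4)T₀ + (-1/2)T₂ + (1/4)T₄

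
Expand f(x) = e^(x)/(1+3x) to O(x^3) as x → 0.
1 - 2*x + 13*x**2/2 + O(x**3)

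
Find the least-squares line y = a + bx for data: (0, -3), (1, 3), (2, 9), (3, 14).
a = -14/5, b = 57/10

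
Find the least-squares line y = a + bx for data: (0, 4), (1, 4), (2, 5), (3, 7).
a = 7/2, b = 1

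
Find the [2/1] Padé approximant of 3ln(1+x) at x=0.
x*(x + 6)/(2*(2*x/3 + 1))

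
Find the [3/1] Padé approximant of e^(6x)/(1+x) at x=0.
(126*x**3/23 + 144*x**2/23 + 84*x/23 + 1)/(1 - 31*x/23)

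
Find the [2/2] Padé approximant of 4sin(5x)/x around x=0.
(20 - 175*x**2/3)/(5*x**2/4 + 1)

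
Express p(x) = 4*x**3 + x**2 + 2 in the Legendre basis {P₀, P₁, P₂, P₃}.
(7/3)P₀ + (12/5)P₁ + (2/3)P₂ + (8/5)P₃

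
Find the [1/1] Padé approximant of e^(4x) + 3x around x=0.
(41*x/7 + 1)/(1 - 8*x/7)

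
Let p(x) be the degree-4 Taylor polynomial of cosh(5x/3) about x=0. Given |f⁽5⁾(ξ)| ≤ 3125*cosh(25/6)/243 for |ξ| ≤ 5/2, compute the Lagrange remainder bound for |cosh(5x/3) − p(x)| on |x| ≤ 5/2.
1953125*cosh(25/6)/186624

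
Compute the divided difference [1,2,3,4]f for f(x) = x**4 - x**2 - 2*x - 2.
10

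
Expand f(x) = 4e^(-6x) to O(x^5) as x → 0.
4 - 24*x + 72*x**2 - 144*x**3 + 216*x**4 + O(x**5)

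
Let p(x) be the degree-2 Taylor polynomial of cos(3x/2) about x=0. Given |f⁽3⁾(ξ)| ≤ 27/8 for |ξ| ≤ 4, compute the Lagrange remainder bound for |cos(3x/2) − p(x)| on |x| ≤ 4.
36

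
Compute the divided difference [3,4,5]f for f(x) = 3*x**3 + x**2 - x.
37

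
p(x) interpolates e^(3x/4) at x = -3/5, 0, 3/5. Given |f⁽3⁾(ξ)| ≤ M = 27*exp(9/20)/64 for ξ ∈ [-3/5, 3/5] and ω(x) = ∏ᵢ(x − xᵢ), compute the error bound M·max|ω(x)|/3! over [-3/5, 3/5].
27*sqrt(3)*exp(9/20)/8000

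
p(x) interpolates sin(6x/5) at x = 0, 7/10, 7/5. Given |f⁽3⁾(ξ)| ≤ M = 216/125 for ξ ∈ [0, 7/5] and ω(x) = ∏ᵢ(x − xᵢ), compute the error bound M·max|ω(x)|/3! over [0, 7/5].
343*sqrt(3)/15625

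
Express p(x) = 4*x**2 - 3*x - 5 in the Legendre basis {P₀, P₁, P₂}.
(-11/3)P₀ + (-3)P₁ + (8/3)P₂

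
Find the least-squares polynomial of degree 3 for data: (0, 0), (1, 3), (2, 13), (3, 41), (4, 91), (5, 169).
3/14 + (-37/84)x + (10/7)x² + (13/12)x³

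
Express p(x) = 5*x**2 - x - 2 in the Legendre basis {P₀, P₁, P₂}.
(-1/3)P₀ - P₁ + (10/3)P₂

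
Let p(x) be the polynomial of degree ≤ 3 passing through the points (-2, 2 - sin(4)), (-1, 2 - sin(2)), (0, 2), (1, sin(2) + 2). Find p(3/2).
5*sin(4)/16 + 7*sin(2)/8 + 2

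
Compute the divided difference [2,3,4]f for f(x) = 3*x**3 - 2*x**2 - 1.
25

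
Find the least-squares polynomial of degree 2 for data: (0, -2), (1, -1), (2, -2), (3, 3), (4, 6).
-62/35 + (-6/7)x + (5/7)x²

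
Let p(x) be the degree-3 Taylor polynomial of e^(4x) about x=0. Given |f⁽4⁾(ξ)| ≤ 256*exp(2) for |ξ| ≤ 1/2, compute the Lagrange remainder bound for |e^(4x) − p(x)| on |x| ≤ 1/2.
2*exp(2)/3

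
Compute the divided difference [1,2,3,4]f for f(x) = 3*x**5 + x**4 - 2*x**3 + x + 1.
203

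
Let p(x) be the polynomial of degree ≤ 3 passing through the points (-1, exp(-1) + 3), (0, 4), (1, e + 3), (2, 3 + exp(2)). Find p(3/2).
(1 + e*(5*exp(2) + 15*e + 43))*exp(-1)/16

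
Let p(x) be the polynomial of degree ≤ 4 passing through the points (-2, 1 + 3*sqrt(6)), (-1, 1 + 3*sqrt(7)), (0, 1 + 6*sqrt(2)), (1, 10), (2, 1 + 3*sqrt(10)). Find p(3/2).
-105*sqrt(2)/32 - 15*sqrt(6)/128 + 21*sqrt(7)/32 + 105*sqrt(10)/128 + 347/32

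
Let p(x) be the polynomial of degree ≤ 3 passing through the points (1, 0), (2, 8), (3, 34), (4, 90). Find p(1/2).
-1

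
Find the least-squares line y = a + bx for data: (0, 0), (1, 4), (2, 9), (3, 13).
a = -1/10, b = 22/5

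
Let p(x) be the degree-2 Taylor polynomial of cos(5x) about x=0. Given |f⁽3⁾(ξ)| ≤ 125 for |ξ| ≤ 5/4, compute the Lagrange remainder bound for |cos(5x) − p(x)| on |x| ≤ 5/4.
15625/384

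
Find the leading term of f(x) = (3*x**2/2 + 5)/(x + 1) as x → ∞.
3*x/2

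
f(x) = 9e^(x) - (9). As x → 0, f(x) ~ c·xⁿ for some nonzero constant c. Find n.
1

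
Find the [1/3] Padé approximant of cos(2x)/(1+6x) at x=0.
(1 - 5*x/18)/(103*x**3/9 + x**2/3 + 103*x/18 + 1)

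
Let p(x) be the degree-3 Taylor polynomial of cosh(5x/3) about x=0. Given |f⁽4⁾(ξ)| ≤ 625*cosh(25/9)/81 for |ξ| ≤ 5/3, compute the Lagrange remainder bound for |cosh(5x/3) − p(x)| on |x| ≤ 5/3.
390625*cosh(25/9)/157464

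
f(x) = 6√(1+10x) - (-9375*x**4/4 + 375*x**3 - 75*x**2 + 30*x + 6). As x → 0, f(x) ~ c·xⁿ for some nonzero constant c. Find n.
5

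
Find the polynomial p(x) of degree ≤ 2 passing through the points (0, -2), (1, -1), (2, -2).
-x**2 + 2*x - 2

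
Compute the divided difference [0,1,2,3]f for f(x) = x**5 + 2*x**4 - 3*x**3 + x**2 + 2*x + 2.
34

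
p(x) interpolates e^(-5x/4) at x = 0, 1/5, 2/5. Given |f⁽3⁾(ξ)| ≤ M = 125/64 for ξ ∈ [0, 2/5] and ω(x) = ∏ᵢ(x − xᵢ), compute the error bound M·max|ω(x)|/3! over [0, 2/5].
sqrt(3)/1728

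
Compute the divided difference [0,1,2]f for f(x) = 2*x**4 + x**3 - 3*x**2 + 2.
14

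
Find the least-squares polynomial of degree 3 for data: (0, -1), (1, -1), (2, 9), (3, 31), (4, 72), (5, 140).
-155/126 + (-103/108)x + (233/252)x² + (53/54)x³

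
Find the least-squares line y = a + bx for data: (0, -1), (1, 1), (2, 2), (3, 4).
a = -9/10, b = 8/5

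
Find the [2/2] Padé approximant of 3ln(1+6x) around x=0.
18*x*(3*x + 1)/(6*x**2 + 6*x + 1)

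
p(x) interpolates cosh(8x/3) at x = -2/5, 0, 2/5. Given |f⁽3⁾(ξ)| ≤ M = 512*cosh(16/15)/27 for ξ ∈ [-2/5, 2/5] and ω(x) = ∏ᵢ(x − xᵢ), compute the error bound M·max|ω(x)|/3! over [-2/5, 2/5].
4096*sqrt(3)*cosh(16/15)/91125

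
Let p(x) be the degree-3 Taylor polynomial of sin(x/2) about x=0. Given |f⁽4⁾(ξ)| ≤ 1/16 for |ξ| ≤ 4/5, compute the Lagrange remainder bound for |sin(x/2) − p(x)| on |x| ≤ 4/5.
2/1875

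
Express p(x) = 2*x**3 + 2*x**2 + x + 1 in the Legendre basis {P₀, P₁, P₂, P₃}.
(5/3)P₀ + (11/5)P₁ + (4/3)P₂ + (4/5)P₃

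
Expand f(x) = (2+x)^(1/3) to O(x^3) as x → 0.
2**(1/3) + 2**(1/3)*x/6 - 2**(1/3)*x**2/36 + O(x**3)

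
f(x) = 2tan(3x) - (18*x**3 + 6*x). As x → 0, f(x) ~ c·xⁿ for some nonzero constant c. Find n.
5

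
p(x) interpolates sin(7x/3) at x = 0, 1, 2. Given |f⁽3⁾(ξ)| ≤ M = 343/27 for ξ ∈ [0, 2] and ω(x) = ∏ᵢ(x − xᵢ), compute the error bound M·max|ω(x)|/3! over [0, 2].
343*sqrt(3)/729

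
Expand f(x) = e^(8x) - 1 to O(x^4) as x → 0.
8*x + 32*x**2 + 256*x**3/3 + O(x**4)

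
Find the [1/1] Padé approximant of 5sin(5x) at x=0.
25*x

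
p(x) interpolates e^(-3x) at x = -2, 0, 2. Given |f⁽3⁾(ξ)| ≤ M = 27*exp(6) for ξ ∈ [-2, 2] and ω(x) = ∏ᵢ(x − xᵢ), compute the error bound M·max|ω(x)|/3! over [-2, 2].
8*sqrt(3)*exp(6)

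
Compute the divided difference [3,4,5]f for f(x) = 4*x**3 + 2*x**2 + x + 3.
50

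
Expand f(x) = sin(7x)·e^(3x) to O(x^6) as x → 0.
7*x + 21*x**2 - 77*x**3/3 - 140*x**4 - 2807*x**5/30 + O(x**6)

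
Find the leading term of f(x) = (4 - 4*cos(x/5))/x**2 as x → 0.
2/25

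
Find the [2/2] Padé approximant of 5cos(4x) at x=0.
(5 - 100*x**2/3)/(4*x**2/3 + 1)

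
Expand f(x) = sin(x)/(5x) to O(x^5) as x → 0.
1/5 - x**2/30 + x**4/600 + O(x**5)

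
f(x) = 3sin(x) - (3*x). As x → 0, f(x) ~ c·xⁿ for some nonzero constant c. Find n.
3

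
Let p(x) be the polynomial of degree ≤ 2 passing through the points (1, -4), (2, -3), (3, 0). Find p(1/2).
-15/4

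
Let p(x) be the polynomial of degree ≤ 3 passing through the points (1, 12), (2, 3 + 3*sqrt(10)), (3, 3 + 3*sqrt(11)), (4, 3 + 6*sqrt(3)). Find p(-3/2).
-1485*sqrt(10)/16 - 315*sqrt(3)/8 + 2127/16 + 1155*sqrt(11)/16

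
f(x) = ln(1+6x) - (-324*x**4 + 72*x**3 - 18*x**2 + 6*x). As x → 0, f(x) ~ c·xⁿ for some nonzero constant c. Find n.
5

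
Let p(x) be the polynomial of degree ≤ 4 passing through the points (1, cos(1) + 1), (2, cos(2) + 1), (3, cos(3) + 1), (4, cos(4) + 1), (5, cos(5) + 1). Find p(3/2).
35*cos(2)/32 + 7*cos(4)/32 - 5*cos(5)/128 + 35*cos(1)/128 - 35*cos(3)/64 + 1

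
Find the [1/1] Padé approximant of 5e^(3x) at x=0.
(15*x/2 + 5)/(1 - 3*x/2)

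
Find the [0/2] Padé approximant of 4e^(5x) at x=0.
4/(25*x**2/2 - 5*x + 1)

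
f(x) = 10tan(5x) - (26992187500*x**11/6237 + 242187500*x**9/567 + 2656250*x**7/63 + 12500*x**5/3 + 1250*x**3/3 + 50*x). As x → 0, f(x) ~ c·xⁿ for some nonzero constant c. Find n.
13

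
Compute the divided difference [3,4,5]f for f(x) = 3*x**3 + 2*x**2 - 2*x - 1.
38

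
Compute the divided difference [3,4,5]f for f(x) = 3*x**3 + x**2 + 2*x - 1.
37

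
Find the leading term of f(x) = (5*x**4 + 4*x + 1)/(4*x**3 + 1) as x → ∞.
5*x/4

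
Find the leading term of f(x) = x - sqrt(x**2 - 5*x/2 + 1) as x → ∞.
5/4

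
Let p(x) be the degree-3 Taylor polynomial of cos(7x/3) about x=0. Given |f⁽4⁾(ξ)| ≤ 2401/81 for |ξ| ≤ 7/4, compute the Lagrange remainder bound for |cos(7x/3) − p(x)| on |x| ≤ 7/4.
5764801/497664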